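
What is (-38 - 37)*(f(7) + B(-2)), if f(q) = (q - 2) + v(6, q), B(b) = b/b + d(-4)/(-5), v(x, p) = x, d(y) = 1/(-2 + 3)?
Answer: -885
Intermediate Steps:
d(y) = 1 (d(y) = 1/1 = 1)
B(b) = ⅘ (B(b) = b/b + 1/(-5) = 1 + 1*(-⅕) = 1 - ⅕ = ⅘)
f(q) = 4 + q (f(q) = (q - 2) + 6 = (-2 + q) + 6 = 4 + q)
(-38 - 37)*(f(7) + B(-2)) = (-38 - 37)*((4 + 7) + ⅘) = -75*(11 + ⅘) = -75*59/5 = -885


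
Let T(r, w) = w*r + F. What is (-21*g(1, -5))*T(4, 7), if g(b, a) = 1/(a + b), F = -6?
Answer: 231/2 ≈ 115.50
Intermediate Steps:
T(r, w) = -6 + r*w (T(r, w) = w*r - 6 = r*w - 6 = -6 + r*w)
(-21*g(1, -5))*T(4, 7) = (-21/(-5 + 1))*(-6 + 4*7) = (-21/(-4))*(-6 + 28) = -21*(-1/4)*22 = (21/4)*22 = 231/2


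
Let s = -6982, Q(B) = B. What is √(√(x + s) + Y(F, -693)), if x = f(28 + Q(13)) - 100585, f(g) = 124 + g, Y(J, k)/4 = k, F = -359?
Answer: √(-2772 + I*√107402) ≈ 3.1069 + 52.741*I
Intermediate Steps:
Y(J, k) = 4*k
x = -100420 (x = (124 + (28 + 13)) - 100585 = (124 + 41) - 100585 = 165 - 100585 = -100420)
√(√(x + s) + Y(F, -693)) = √(√(-100420 - 6982) + 4*(-693)) = √(√(-107402) - 2772) = √(I*√107402 - 2772) = √(-2772 + I*√107402)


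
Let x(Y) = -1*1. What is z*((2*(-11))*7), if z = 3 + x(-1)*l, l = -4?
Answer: -1078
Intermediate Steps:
x(Y) = -1
z = 7 (z = 3 - 1*(-4) = 3 + 4 = 7)
z*((2*(-11))*7) = 7*((2*(-11))*7) = 7*(-22*7) = 7*(-154) = -1078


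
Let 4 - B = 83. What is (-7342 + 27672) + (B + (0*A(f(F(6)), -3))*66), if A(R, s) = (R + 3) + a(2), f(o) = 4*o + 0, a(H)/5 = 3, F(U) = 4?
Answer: 20251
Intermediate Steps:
B = -79 (B = 4 - 1*83 = 4 - 83 = -79)
a(H) = 15 (a(H) = 5*3 = 15)
f(o) = 4*o
A(R, s) = 18 + R (A(R, s) = (R + 3) + 15 = (3 + R) + 15 = 18 + R)
(-7342 + 27672) + (B + (0*A(f(F(6)), -3))*66) = (-7342 + 27672) + (-79 + (0*(18 + 4*4))*66) = 20330 + (-79 + (0*(18 + 16))*66) = 20330 + (-79 + (0*34)*66) = 20330 + (-79 + 0*66) = 20330 + (-79 + 0) = 20330 - 79 = 20251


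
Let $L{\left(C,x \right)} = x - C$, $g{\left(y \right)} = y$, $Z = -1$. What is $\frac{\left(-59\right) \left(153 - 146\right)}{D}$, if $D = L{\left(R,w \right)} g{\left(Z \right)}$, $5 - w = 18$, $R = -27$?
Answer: $\frac{59}{2} \approx 29.5$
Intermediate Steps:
$w = -13$ ($w = 5 - 18 = -13$)
$D = -14$ ($D = \left(-13 - -27\right) \left(-1\right) = \left(-13 + 27\right) \left(-1\right) = 14 \left(-1\right) = -14$)
$\frac{\left(-59\right) \left(153 - 146\right)}{D} = \frac{\left(-59\right) \left(153 - 146\right)}{-14} = \left(-59\right) 7 \left(- \frac{1}{14}\right) = \left(-413\right) \left(- \frac{1}{14}\right) = \frac{59}{2}$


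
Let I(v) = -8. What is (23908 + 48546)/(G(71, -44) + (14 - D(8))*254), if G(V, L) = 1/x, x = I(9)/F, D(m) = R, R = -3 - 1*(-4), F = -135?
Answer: 579632/26551 ≈ 21.831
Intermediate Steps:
R = 1 (R = -3 + 4 = 1)
D(m) = 1
x = 8/135 (x = -8/(-135) = -8*(-1/135) = 8/135 ≈ 0.059259)
G(V, L) = 135/8 (G(V, L) = 1/(8/135) = 135/8)
(23908 + 48546)/(G(71, -44) + (14 - D(8))*254) = (23908 + 48546)/(135/8 + (14 - 1*1)*254) = 72454/(135/8 + (14 - 1)*254) = 72454/(135/8 + 13*254) = 72454/(135/8 + 3302) = 72454/(26551/8) = 72454*(8/26551) = 579632/26551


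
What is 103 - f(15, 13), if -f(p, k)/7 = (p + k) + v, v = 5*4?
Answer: 439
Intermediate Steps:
v = 20
f(p, k) = -140 - 7*k - 7*p (f(p, k) = -7*((p + k) + 20) = -7*((k + p) + 20) = -7*(20 + k + p) = -140 - 7*k - 7*p)
103 - f(15, 13) = 103 - (-140 - 7*13 - 7*15) = 103 - (-140 - 91 - 105) = 103 - 1*(-336) = 103 + 336 = 439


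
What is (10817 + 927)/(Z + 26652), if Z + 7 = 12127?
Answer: 2936/9693 ≈ 0.30290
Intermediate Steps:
Z = 12120 (Z = -7 + 12127 = 12120)
(10817 + 927)/(Z + 26652) = (10817 + 927)/(12120 + 26652) = 11744/38772 = 11744*(1/38772) = 2936/9693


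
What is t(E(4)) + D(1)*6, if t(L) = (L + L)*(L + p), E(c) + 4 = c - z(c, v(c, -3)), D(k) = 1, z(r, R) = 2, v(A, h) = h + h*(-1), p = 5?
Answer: -6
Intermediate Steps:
v(A, h) = 0 (v(A, h) = h - h = 0)
E(c) = -6 + c (E(c) = -4 + (c - 1*2) = -4 + (c - 2) = -4 + (-2 + c) = -6 + c)
t(L) = 2*L*(5 + L) (t(L) = (L + L)*(L + 5) = (2*L)*(5 + L) = 2*L*(5 + L))
t(E(4)) + D(1)*6 = 2*(-6 + 4)*(5 + (-6 + 4)) + 1*6 = 2*(-2)*(5 - 2) + 6 = 2*(-2)*3 + 6 = -12 + 6 = -6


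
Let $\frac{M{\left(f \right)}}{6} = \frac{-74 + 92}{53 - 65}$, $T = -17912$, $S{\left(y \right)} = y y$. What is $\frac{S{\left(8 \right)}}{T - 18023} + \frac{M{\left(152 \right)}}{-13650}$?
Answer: $- \frac{36679}{32700850} \approx -0.0011217$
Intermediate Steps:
$S{\left(y \right)} = y^{2}$
$M{\left(f \right)} = -9$ ($M{\left(f \right)} = 6 \frac{-74 + 92}{53 - 65} = 6 \frac{18}{-12} = 6 \cdot 18 \left(- \frac{1}{12}\right) = 6 \left(- \frac{3}{2}\right) = -9$)
$\frac{S{\left(8 \right)}}{T - 18023} + \frac{M{\left(152 \right)}}{-13650} = \frac{8^{2}}{-17912 - 18023} - \frac{9}{-13650} = \frac{64}{-17912 - 18023} - - \frac{3}{4550} = \frac{64}{-35935} + \frac{3}{4550} = 64 \left(- \frac{1}{35935}\right) + \frac{3}{4550} = - \frac{64}{35935} + \frac{3}{4550} = - \frac{36679}{32700850}$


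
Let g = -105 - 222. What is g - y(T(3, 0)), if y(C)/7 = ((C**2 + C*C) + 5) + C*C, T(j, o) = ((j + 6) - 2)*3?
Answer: -9623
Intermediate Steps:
g = -327
T(j, o) = 12 + 3*j (T(j, o) = ((6 + j) - 2)*3 = (4 + j)*3 = 12 + 3*j)
y(C) = 35 + 21*C**2 (y(C) = 7*(((C**2 + C*C) + 5) + C*C) = 7*(((C**2 + C**2) + 5) + C**2) = 7*((2*C**2 + 5) + C**2) = 7*((5 + 2*C**2) + C**2) = 7*(5 + 3*C**2) = 35 + 21*C**2)
g - y(T(3, 0)) = -327 - (35 + 21*(12 + 3*3)**2) = -327 - (35 + 21*(12 + 9)**2) = -327 - (35 + 21*21**2) = -327 - (35 + 21*441) = -327 - (35 + 9261) = -327 - 1*9296 = -327 - 9296 = -9623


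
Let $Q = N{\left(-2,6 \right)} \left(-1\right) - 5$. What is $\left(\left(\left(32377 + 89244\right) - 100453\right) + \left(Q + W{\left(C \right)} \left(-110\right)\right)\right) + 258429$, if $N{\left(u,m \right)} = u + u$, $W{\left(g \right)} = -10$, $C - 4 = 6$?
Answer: $280696$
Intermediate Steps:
$C = 10$ ($C = 4 + 6 = 10$)
$N{\left(u,m \right)} = 2 u$
$Q = -1$ ($Q = 2 \left(-2\right) \left(-1\right) - 5 = \left(-4\right) \left(-1\right) - 5 = 4 - 5 = -1$)
$\left(\left(\left(32377 + 89244\right) - 100453\right) + \left(Q + W{\left(C \right)} \left(-110\right)\right)\right) + 258429 = \left(\left(\left(32377 + 89244\right) - 100453\right) - -1099\right) + 258429 = \left(\left(121621 - 100453\right) + \left(-1 + 1100\right)\right) + 258429 = \left(21168 + 1099\right) + 258429 = 22267 + 258429 = 280696$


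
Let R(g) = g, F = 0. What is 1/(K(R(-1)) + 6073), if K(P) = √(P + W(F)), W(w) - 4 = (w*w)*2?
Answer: 6073/36881326 - √3/36881326 ≈ 0.00016462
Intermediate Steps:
W(w) = 4 + 2*w² (W(w) = 4 + (w*w)*2 = 4 + w²*2 = 4 + 2*w²)
K(P) = √(4 + P) (K(P) = √(P + (4 + 2*0²)) = √(P + (4 + 2*0)) = √(P + (4 + 0)) = √(P + 4) = √(4 + P))
1/(K(R(-1)) + 6073) = 1/(√(4 - 1) + 6073) = 1/(√3 + 6073) = 1/(6073 + √3)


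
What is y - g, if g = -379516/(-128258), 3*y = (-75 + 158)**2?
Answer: 441215407/192387 ≈ 2293.4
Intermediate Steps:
y = 6889/3 (y = (-75 + 158)**2/3 = (1/3)*83**2 = (1/3)*6889 = 6889/3 ≈ 2296.3)
g = 189758/64129 (g = -379516*(-1/128258) = 189758/64129 ≈ 2.9590)
y - g = 6889/3 - 1*189758/64129 = 6889/3 - 189758/64129 = 441215407/192387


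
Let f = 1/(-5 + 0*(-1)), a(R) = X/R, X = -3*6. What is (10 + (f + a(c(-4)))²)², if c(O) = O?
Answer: 8116801/10000 ≈ 811.68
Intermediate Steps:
X = -18
a(R) = -18/R
f = -⅕ (f = 1/(-5 + 0) = 1/(-5) = -⅕ ≈ -0.20000)
(10 + (f + a(c(-4)))²)² = (10 + (-⅕ - 18/(-4))²)² = (10 + (-⅕ - 18*(-¼))²)² = (10 + (-⅕ + 9/2)²)² = (10 + (43/10)²)² = (10 + 1849/100)² = (2849/100)² = 8116801/10000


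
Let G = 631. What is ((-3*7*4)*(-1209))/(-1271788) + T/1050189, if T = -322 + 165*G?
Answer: 905346350/47700634569 ≈ 0.018980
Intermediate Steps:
T = 103793 (T = -322 + 165*631 = -322 + 104115 = 103793)
((-3*7*4)*(-1209))/(-1271788) + T/1050189 = ((-3*7*4)*(-1209))/(-1271788) + 103793/1050189 = (-21*4*(-1209))*(-1/1271788) + 103793*(1/1050189) = -84*(-1209)*(-1/1271788) + 103793/1050189 = 101556*(-1/1271788) + 103793/1050189 = -3627/45421 + 103793/1050189 = 905346350/47700634569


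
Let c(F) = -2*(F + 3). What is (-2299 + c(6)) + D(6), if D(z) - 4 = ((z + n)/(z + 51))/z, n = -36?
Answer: -131846/57 ≈ -2313.1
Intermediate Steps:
c(F) = -6 - 2*F (c(F) = -2*(3 + F) = -6 - 2*F)
D(z) = 4 + (-36 + z)/(z*(51 + z)) (D(z) = 4 + ((z - 36)/(z + 51))/z = 4 + ((-36 + z)/(51 + z))/z = 4 + (-36 + z)/(z*(51 + z)))
(-2299 + c(6)) + D(6) = (-2299 + (-6 - 2*6)) + (-36 + 4*6**2 + 205*6)/(6*(51 + 6)) = (-2299 + (-6 - 12)) + (1/6)*(-36 + 4*36 + 1230)/57 = (-2299 - 18) + (1/6)*(1/57)*(-36 + 144 + 1230) = -2317 + (1/6)*(1/57)*1338 = -2317 + 223/57 = -131846/57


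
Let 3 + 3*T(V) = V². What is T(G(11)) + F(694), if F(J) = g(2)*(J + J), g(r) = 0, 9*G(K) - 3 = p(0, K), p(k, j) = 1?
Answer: -227/243 ≈ -0.93416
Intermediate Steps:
G(K) = 4/9 (G(K) = ⅓ + (⅑)*1 = ⅓ + ⅑ = 4/9)
F(J) = 0 (F(J) = 0*(J + J) = 0*(2*J) = 0)
T(V) = -1 + V²/3
T(G(11)) + F(694) = (-1 + (4/9)²/3) + 0 = (-1 + (⅓)*(16/81)) + 0 = (-1 + 16/243) + 0 = -227/243 + 0 = -227/243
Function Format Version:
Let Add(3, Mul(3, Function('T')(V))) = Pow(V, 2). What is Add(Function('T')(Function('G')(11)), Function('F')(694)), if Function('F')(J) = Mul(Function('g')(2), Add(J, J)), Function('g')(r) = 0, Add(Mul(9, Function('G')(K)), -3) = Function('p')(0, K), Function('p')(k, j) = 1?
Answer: Rational(-227, 243) ≈ -0.93416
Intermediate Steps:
Function('G')(K) = Rational(4, 9) (Function('G')(K) = Add(Rational(1, 3), Mul(Rational(1, 9), 1)) = Add(Rational(1, 3), Rational(1, 9)) = Rational(4, 9))
Function('F')(J) = 0 (Function('F')(J) = Mul(0, Add(J, J)) = Mul(0, Mul(2, J)) = 0)
Function('T')(V) = Add(-1, Mul(Rational(1, 3), Pow(V, 2)))
Add(Function('T')(Function('G')(11)), Function('F')(694)) = Add(Add(-1, Mul(Rational(1, 3), Pow(Rational(4, 9), 2))), 0) = Add(Add(-1, Mul(Rational(1, 3), Rational(16, 81))), 0) = Add(Add(-1, Rational(16, 243)), 0) = Add(Rational(-227, 243), 0) = Rational(-227, 243)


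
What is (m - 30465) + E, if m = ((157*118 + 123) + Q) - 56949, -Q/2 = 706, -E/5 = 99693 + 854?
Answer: -572912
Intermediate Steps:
E = -502735 (E = -5*(99693 + 854) = -5*100547 = -502735)
Q = -1412 (Q = -2*706 = -1412)
m = -39712 (m = ((157*118 + 123) - 1412) - 56949 = ((18526 + 123) - 1412) - 56949 = (18649 - 1412) - 56949 = 17237 - 56949 = -39712)
(m - 30465) + E = (-39712 - 30465) - 502735 = -70177 - 502735 = -572912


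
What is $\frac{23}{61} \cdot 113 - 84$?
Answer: $- \frac{2525}{61} \approx -41.393$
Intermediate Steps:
$\frac{23}{61} \cdot 113 - 84 = \frac{2599}{61} - 84 = - \frac{2525}{61}$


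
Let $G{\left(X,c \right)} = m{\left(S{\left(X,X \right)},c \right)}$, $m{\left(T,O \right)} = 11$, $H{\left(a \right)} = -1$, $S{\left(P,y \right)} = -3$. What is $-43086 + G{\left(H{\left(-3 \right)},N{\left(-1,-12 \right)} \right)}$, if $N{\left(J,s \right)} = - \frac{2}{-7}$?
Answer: $-43075$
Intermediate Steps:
$N{\left(J,s \right)} = \frac{2}{7}$ ($N{\left(J,s \right)} = \left(-2\right) \left(- \frac{1}{7}\right) = \frac{2}{7}$)
$G{\left(X,c \right)} = 11$
$-43086 + G{\left(H{\left(-3 \right)},N{\left(-1,-12 \right)} \right)} = -43086 + 11 = -43075$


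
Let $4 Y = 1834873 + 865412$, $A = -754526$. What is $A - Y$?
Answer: $- \frac{5718389}{4} \approx -1.4296 \cdot 10^{6}$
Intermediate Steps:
$Y = \frac{2700285}{4}$ ($Y = \frac{1834873 + 865412}{4} = \frac{1}{4} \cdot 2700285 = \frac{2700285}{4} \approx 6.7507 \cdot 10^{5}$)
$A - Y = -754526 - \frac{2700285}{4} = - \frac{5718389}{4}$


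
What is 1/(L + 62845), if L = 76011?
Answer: 1/138856 ≈ 7.2017e-6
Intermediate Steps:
1/(L + 62845) = 1/(76011 + 62845) = 1/138856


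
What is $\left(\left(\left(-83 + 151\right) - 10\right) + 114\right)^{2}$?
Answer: $29584$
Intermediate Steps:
$\left(\left(\left(-83 + 151\right) - 10\right) + 114\right)^{2} = \left(\left(68 - 10\right) + 114\right)^{2} = \left(58 + 114\right)^{2} = 172^{2} = 29584$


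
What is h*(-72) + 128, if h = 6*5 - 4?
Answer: -1744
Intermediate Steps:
h = 26 (h = 30 - 4 = 26)
h*(-72) + 128 = 26*(-72) + 128 = -1872 + 128 = -1744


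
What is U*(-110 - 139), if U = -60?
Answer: 14940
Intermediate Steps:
U*(-110 - 139) = -60*(-110 - 139) = -60*(-249) = 14940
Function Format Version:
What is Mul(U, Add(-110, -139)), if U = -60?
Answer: 14940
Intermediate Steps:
Mul(U, Add(-110, -139)) = Mul(-60, Add(-110, -139)) = Mul(-60, -249) = 14940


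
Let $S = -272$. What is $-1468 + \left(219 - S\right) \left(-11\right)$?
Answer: $-6869$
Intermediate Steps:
$-1468 + \left(219 - S\right) \left(-11\right) = -1468 + \left(219 - -272\right) \left(-11\right) = -1468 + \left(219 + 272\right) \left(-11\right) = -1468 + 491 \left(-11\right) = -1468 - 5401 = -6869$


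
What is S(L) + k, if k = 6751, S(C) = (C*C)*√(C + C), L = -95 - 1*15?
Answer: 6751 + 24200*I*√55 ≈ 6751.0 + 1.7947e+5*I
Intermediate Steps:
L = -110 (L = -95 - 15 = -110)
S(C) = √2*C^(5/2) (S(C) = C²*√(2*C) = C²*(√2*√C) = √2*C^(5/2))
S(L) + k = √2*(-110)^(5/2) + 6751 = √2*(12100*I*√110) + 6751 = 24200*I*√55 + 6751 = 6751 + 24200*I*√55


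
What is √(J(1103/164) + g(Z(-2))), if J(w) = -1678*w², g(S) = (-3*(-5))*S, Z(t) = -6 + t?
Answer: I*√2044697422/164 ≈ 275.72*I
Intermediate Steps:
g(S) = 15*S
√(J(1103/164) + g(Z(-2))) = √(-1678*(1103/164)² + 15*(-6 - 2)) = √(-1678*(1103*(1/164))² + 15*(-8)) = √(-1678*(1103/164)² - 120) = √(-1678*1216609/26896 - 120) = √(-1020734951/13448 - 120) = √(-1022348711/13448) = I*√2044697422/164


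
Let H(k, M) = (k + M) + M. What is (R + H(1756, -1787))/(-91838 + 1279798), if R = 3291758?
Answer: 164497/59398 ≈ 2.7694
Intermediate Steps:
H(k, M) = k + 2*M (H(k, M) = (M + k) + M = k + 2*M)
(R + H(1756, -1787))/(-91838 + 1279798) = (3291758 + (1756 + 2*(-1787)))/(-91838 + 1279798) = (3291758 + (1756 - 3574))/1187960 = (3291758 - 1818)*(1/1187960) = 3289940*(1/1187960) = 164497/59398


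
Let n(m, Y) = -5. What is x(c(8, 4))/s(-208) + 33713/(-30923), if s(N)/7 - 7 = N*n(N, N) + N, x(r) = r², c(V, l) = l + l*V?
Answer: -157920241/181610779 ≈ -0.86955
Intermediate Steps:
c(V, l) = l + V*l
s(N) = 49 - 28*N (s(N) = 49 + 7*(N*(-5) + N) = 49 + 7*(-5*N + N) = 49 + 7*(-4*N) = 49 - 28*N)
x(c(8, 4))/s(-208) + 33713/(-30923) = (4*(1 + 8))²/(49 - 28*(-208)) + 33713/(-30923) = (4*9)²/(49 + 5824) + 33713*(-1/30923) = 36²/5873 - 33713/30923 = 1296*(1/5873) - 33713/30923 = 1296/5873 - 33713/30923 = -157920241/181610779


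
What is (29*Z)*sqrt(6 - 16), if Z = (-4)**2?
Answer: 464*I*sqrt(10) ≈ 1467.3*I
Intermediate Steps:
Z = 16
(29*Z)*sqrt(6 - 16) = (29*16)*sqrt(6 - 16) = 464*sqrt(-10) = 464*(I*sqrt(10)) = 464*I*sqrt(10)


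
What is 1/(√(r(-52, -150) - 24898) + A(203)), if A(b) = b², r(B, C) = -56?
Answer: 41209/1698206635 - I*√24954/1698206635 ≈ 2.4266e-5 - 9.3021e-8*I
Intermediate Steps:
1/(√(r(-52, -150) - 24898) + A(203)) = 1/(√(-56 - 24898) + 203²) = 1/(√(-24954) + 41209) = 1/(I*√24954 + 41209) = 1/(41209 + I*√24954)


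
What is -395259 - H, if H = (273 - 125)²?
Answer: -417163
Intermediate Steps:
H = 21904 (H = 148² = 21904)
-395259 - H = -395259 - 1*21904 = -395259 - 21904 = -417163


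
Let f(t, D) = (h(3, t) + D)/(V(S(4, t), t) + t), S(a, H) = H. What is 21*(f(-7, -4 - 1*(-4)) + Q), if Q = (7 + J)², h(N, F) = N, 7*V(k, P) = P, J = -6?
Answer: 105/8 ≈ 13.125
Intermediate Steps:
V(k, P) = P/7
f(t, D) = 7*(3 + D)/(8*t) (f(t, D) = (3 + D)/(t/7 + t) = (3 + D)/((8*t/7)) = (3 + D)*(7/(8*t)) = 7*(3 + D)/(8*t))
Q = 1 (Q = (7 - 6)² = 1² = 1)
21*(f(-7, -4 - 1*(-4)) + Q) = 21*((7/8)*(3 + (-4 - 1*(-4)))/(-7) + 1) = 21*((7/8)*(-⅐)*(3 + (-4 + 4)) + 1) = 21*((7/8)*(-⅐)*(3 + 0) + 1) = 21*((7/8)*(-⅐)*3 + 1) = 21*(-3/8 + 1) = 21*(5/8) = 105/8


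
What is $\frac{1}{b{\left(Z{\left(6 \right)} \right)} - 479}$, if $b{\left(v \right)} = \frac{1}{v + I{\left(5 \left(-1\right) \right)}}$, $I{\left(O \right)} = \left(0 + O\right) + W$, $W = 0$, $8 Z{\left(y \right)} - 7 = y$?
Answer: $- \frac{27}{12941} \approx -0.0020864$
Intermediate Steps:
$Z{\left(y \right)} = \frac{7}{8} + \frac{y}{8}$
$I{\left(O \right)} = O$ ($I{\left(O \right)} = \left(0 + O\right) + 0 = O + 0 = O$)
$b{\left(v \right)} = \frac{1}{-5 + v}$ ($b{\left(v \right)} = \frac{1}{v + 5 \left(-1\right)} = \frac{1}{v - 5} = \frac{1}{-5 + v}$)
$\frac{1}{b{\left(Z{\left(6 \right)} \right)} - 479} = \frac{1}{\frac{1}{-5 + \left(\frac{7}{8} + \frac{1}{8} \cdot 6\right)} - 479} = \frac{1}{\frac{1}{-5 + \left(\frac{7}{8} + \frac{3}{4}\right)} - 479} = \frac{1}{\frac{1}{-5 + \frac{13}{8}} - 479} = \frac{1}{\frac{1}{- \frac{27}{8}} - 479} = \frac{1}{- \frac{8}{27} - 479} = \frac{1}{- \frac{12941}{27}} = - \frac{27}{12941}$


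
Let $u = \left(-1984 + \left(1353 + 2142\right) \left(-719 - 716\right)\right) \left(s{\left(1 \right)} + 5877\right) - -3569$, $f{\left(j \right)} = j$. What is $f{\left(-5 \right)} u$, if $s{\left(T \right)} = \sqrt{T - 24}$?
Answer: $147433607120 + 25086545 i \sqrt{23} \approx 1.4743 \cdot 10^{11} + 1.2031 \cdot 10^{8} i$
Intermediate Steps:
$s{\left(T \right)} = \sqrt{-24 + T}$ ($s{\left(T \right)} = \sqrt{T - 24} = \sqrt{-24 + T}$)
$u = -29486721424 - 5017309 i \sqrt{23}$ ($u = \left(-1984 + \left(1353 + 2142\right) \left(-719 - 716\right)\right) \left(\sqrt{-24 + 1} + 5877\right) - -3569 = \left(-1984 + 3495 \left(-1435\right)\right) \left(\sqrt{-23} + 5877\right) + 3569 = \left(-1984 - 5015325\right) \left(i \sqrt{23} + 5877\right) + 3569 = - 5017309 \left(5877 + i \sqrt{23}\right) + 3569 = \left(-29486724993 - 5017309 i \sqrt{23}\right) + 3569 = -29486721424 - 5017309 i \sqrt{23} \approx -2.9487 \cdot 10^{10} - 2.4062 \cdot 10^{7} i$)
$f{\left(-5 \right)} u = - 5 \left(-29486721424 - 5017309 i \sqrt{23}\right) = 147433607120 + 25086545 i \sqrt{23}$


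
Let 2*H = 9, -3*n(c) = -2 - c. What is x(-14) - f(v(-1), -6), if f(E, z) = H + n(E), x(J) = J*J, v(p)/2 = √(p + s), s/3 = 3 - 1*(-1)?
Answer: 1145/6 - 2*√11/3 ≈ 188.62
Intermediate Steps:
n(c) = ⅔ + c/3 (n(c) = -(-2 - c)/3 = ⅔ + c/3)
H = 9/2 (H = (½)*9 = 9/2 ≈ 4.5000)
s = 12 (s = 3*(3 - 1*(-1)) = 3*(3 + 1) = 3*4 = 12)
v(p) = 2*√(12 + p) (v(p) = 2*√(p + 12) = 2*√(12 + p))
x(J) = J²
f(E, z) = 31/6 + E/3 (f(E, z) = 9/2 + (⅔ + E/3) = 31/6 + E/3)
x(-14) - f(v(-1), -6) = (-14)² - (31/6 + (2*√(12 - 1))/3) = 196 - (31/6 + (2*√11)/3) = 196 - (31/6 + 2*√11/3) = 196 + (-31/6 - 2*√11/3) = 1145/6 - 2*√11/3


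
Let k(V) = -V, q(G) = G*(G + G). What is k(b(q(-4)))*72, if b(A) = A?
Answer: -2304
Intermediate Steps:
q(G) = 2*G² (q(G) = G*(2*G) = 2*G²)
k(b(q(-4)))*72 = -2*(-4)²*72 = -2*16*72 = -1*32*72 = -32*72 = -2304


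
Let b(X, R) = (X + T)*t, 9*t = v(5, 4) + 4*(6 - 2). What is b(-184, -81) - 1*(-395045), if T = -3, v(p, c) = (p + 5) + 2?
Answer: 3550169/9 ≈ 3.9446e+5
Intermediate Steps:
v(p, c) = 7 + p (v(p, c) = (5 + p) + 2 = 7 + p)
t = 28/9 (t = ((7 + 5) + 4*(6 - 2))/9 = (12 + 4*4)/9 = (12 + 16)/9 = (⅑)*28 = 28/9 ≈ 3.1111)
b(X, R) = -28/3 + 28*X/9 (b(X, R) = (X - 3)*(28/9) = (-3 + X)*(28/9) = -28/3 + 28*X/9)
b(-184, -81) - 1*(-395045) = (-28/3 + (28/9)*(-184)) - 1*(-395045) = (-28/3 - 5152/9) + 395045 = -5236/9 + 395045 = 3550169/9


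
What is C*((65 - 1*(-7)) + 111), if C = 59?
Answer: 10797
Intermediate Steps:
C*((65 - 1*(-7)) + 111) = 59*((65 - 1*(-7)) + 111) = 59*((65 + 7) + 111) = 59*(72 + 111) = 59*183 = 10797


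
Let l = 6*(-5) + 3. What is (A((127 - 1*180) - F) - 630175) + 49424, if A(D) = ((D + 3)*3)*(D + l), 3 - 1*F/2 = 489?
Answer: 1886521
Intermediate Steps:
F = -972 (F = 6 - 2*489 = 6 - 978 = -972)
l = -27 (l = -30 + 3 = -27)
A(D) = (-27 + D)*(9 + 3*D) (A(D) = ((D + 3)*3)*(D - 27) = ((3 + D)*3)*(-27 + D) = (9 + 3*D)*(-27 + D) = (-27 + D)*(9 + 3*D))
(A((127 - 1*180) - F) - 630175) + 49424 = ((-243 - 72*((127 - 1*180) - 1*(-972)) + 3*((127 - 1*180) - 1*(-972))²) - 630175) + 49424 = ((-243 - 72*((127 - 180) + 972) + 3*((127 - 180) + 972)²) - 630175) + 49424 = ((-243 - 72*(-53 + 972) + 3*(-53 + 972)²) - 630175) + 49424 = ((-243 - 72*919 + 3*919²) - 630175) + 49424 = ((-243 - 66168 + 3*844561) - 630175) + 49424 = ((-243 - 66168 + 2533683) - 630175) + 49424 = (2467272 - 630175) + 49424 = 1837097 + 49424 = 1886521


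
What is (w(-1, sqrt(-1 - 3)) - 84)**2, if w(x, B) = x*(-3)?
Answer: 6561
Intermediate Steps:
w(x, B) = -3*x
(w(-1, sqrt(-1 - 3)) - 84)**2 = (-3*(-1) - 84)**2 = (3 - 84)**2 = (-81)**2 = 6561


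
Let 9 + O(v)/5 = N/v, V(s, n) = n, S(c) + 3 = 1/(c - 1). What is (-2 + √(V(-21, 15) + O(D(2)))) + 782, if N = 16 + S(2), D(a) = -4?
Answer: 780 + I*√190/2 ≈ 780.0 + 6.892*I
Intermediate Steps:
S(c) = -3 + 1/(-1 + c) (S(c) = -3 + 1/(c - 1) = -3 + 1/(-1 + c))
N = 14 (N = 16 + (4 - 3*2)/(-1 + 2) = 16 + (4 - 6)/1 = 16 + 1*(-2) = 16 - 2 = 14)
O(v) = -45 + 70/v (O(v) = -45 + 5*(14/v) = -45 + 70/v)
(-2 + √(V(-21, 15) + O(D(2)))) + 782 = (-2 + √(15 + (-45 + 70/(-4)))) + 782 = (-2 + √(15 + (-45 + 70*(-¼)))) + 782 = (-2 + √(15 + (-45 - 35/2))) + 782 = (-2 + √(15 - 125/2)) + 782 = (-2 + √(-95/2)) + 782 = (-2 + I*√190/2) + 782 = 780 + I*√190/2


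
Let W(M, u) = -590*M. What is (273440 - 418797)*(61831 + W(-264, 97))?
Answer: -31628374987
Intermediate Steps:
(273440 - 418797)*(61831 + W(-264, 97)) = (273440 - 418797)*(61831 - 590*(-264)) = -145357*(61831 + 155760) = -145357*217591 = -31628374987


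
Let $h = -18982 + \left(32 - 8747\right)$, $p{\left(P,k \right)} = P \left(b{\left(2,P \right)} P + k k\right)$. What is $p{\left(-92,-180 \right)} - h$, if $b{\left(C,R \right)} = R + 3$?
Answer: $-3706399$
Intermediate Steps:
$b{\left(C,R \right)} = 3 + R$
$p{\left(P,k \right)} = P \left(k^{2} + P \left(3 + P\right)\right)$ ($p{\left(P,k \right)} = P \left(\left(3 + P\right) P + k k\right) = P \left(P \left(3 + P\right) + k^{2}\right) = P \left(k^{2} + P \left(3 + P\right)\right)$)
$h = -27697$ ($h = -18982 - 8715 = -27697$)
$p{\left(-92,-180 \right)} - h = - 92 \left(\left(-180\right)^{2} - 92 \left(3 - 92\right)\right) - -27697 = - 92 \left(32400 - -8188\right) + 27697 = - 92 \left(32400 + 8188\right) + 27697 = \left(-92\right) 40588 + 27697 = -3734096 + 27697 = -3706399$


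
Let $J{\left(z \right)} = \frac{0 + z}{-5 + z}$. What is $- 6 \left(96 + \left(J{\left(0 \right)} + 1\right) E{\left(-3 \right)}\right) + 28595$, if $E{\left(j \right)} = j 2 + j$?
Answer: $28073$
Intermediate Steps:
$J{\left(z \right)} = \frac{z}{-5 + z}$
$E{\left(j \right)} = 3 j$ ($E{\left(j \right)} = 2 j + j = 3 j$)
$- 6 \left(96 + \left(J{\left(0 \right)} + 1\right) E{\left(-3 \right)}\right) + 28595 = - 6 \left(96 + \left(\frac{0}{-5 + 0} + 1\right) 3 \left(-3\right)\right) + 28595 = - 6 \left(96 + \left(\frac{0}{-5} + 1\right) \left(-9\right)\right) + 28595 = - 6 \left(96 + \left(0 \left(- \frac{1}{5}\right) + 1\right) \left(-9\right)\right) + 28595 = - 6 \left(96 + \left(0 + 1\right) \left(-9\right)\right) + 28595 = - 6 \left(96 + 1 \left(-9\right)\right) + 28595 = - 6 \left(96 - 9\right) + 28595 = \left(-6\right) 87 + 28595 = -522 + 28595 = 28073$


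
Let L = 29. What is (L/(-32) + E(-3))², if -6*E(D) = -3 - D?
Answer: 841/1024 ≈ 0.82129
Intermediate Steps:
E(D) = ½ + D/6 (E(D) = -(-3 - D)/6 = ½ + D/6)
(L/(-32) + E(-3))² = (29/(-32) + (½ + (⅙)*(-3)))² = (29*(-1/32) + (½ - ½))² = (-29/32 + 0)² = (-29/32)² = 841/1024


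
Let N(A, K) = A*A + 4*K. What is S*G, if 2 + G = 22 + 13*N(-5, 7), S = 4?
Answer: 2836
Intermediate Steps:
N(A, K) = A**2 + 4*K
G = 709 (G = -2 + (22 + 13*((-5)**2 + 4*7)) = -2 + (22 + 13*(25 + 28)) = -2 + (22 + 13*53) = -2 + (22 + 689) = -2 + 711 = 709)
S*G = 4*709 = 2836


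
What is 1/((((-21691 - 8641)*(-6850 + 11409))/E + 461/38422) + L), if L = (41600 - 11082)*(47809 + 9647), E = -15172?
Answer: 145734646/255538607749091475 ≈ 5.7030e-10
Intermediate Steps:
L = 1753442208 (L = 30518*57456 = 1753442208)
1/((((-21691 - 8641)*(-6850 + 11409))/E + 461/38422) + L) = 1/((((-21691 - 8641)*(-6850 + 11409))/(-15172) + 461/38422) + 1753442208) = 1/((-30332*4559*(-1/15172) + 461*(1/38422)) + 1753442208) = 1/((-138283588*(-1/15172) + 461/38422) + 1753442208) = 1/((34570897/3793 + 461/38422) + 1753442208) = 1/(1328284753107/145734646 + 1753442208) = 1/(255538607749091475/145734646) = 145734646/255538607749091475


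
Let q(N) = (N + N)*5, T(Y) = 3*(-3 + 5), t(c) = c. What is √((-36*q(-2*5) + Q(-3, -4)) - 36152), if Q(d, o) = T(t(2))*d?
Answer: I*√32570 ≈ 180.47*I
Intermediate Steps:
T(Y) = 6 (T(Y) = 3*2 = 6)
Q(d, o) = 6*d
q(N) = 10*N (q(N) = (2*N)*5 = 10*N)
√((-36*q(-2*5) + Q(-3, -4)) - 36152) = √((-360*(-2*5) + 6*(-3)) - 36152) = √((-360*(-10) - 18) - 36152) = √((-36*(-100) - 18) - 36152) = √((3600 - 18) - 36152) = √(3582 - 36152) = √(-32570) = I*√32570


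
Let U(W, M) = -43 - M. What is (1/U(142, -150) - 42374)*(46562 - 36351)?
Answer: -46296847587/107 ≈ -4.3268e+8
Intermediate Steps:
(1/U(142, -150) - 42374)*(46562 - 36351) = (1/(-43 - 1*(-150)) - 42374)*(46562 - 36351) = (1/(-43 + 150) - 42374)*10211 = (1/107 - 42374)*10211 = -4534017/107*10211 = -46296847587/107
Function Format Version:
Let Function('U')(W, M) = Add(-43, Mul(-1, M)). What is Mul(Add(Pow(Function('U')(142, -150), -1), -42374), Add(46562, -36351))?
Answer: Rational(-46296847587, 107) ≈ -4.3268e+8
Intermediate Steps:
Mul(Add(Pow(Function('U')(142, -150), -1), -42374), Add(46562, -36351)) = Mul(Add(Pow(Add(-43, Mul(-1, -150)), -1), -42374), Add(46562, -36351)) = Mul(Add(Pow(Add(-43, 150), -1), -42374), 10211) = Mul(Add(Pow(107, -1), -42374), 10211) = Mul(Add(Rational(1, 107), -42374), 10211) = Mul(Rational(-4534017, 107), 10211) = Rational(-46296847587, 107)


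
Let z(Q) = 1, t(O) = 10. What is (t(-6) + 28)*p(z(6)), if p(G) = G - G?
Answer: 0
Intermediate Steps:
p(G) = 0
(t(-6) + 28)*p(z(6)) = (10 + 28)*0 = 38*0 = 0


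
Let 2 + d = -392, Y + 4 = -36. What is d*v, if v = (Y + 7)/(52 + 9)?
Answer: 13002/61 ≈ 213.15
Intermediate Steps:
Y = -40 (Y = -4 - 36 = -40)
d = -394 (d = -2 - 392 = -394)
v = -33/61 (v = (-40 + 7)/(52 + 9) = -33/61 ≈ -0.54098)
d*v = -394*(-33/61) = 13002/61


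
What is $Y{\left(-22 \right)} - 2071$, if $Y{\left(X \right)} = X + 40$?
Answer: $-2053$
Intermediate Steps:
$Y{\left(X \right)} = 40 + X$
$Y{\left(-22 \right)} - 2071 = \left(40 - 22\right) - 2071 = 18 - 2071 = -2053$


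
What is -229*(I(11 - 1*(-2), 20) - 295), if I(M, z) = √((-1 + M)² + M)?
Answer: 67555 - 229*√157 ≈ 64686.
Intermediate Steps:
I(M, z) = √(M + (-1 + M)²)
-229*(I(11 - 1*(-2), 20) - 295) = -229*(√((11 - 1*(-2)) + (-1 + (11 - 1*(-2)))²) - 295) = -229*(√((11 + 2) + (-1 + (11 + 2))²) - 295) = -229*(√(13 + (-1 + 13)²) - 295) = -229*(√(13 + 12²) - 295) = -229*(√(13 + 144) - 295) = -229*(√157 - 295) = -229*(-295 + √157) = 67555 - 229*√157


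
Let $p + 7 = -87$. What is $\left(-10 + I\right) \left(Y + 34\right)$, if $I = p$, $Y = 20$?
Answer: $-5616$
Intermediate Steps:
$p = -94$ ($p = -7 - 87 = -94$)
$I = -94$
$\left(-10 + I\right) \left(Y + 34\right) = \left(-10 - 94\right) \left(20 + 34\right) = \left(-104\right) 54 = -5616$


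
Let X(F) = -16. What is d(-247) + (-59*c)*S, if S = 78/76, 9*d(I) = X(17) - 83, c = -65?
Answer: 149147/38 ≈ 3924.9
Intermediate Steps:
d(I) = -11 (d(I) = (-16 - 83)/9 = (⅑)*(-99) = -11)
S = 39/38 (S = 78*(1/76) = 39/38 ≈ 1.0263)
d(-247) + (-59*c)*S = -11 - 59*(-65)*(39/38) = -11 + 3835*(39/38) = -11 + 149565/38 = 149147/38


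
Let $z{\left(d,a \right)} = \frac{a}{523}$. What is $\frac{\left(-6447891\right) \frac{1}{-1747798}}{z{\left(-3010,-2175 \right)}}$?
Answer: $- \frac{1124082331}{1267153550} \approx -0.88709$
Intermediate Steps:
$z{\left(d,a \right)} = \frac{a}{523}$ ($z{\left(d,a \right)} = a \frac{1}{523} = \frac{a}{523}$)
$\frac{\left(-6447891\right) \frac{1}{-1747798}}{z{\left(-3010,-2175 \right)}} = \frac{\left(-6447891\right) \frac{1}{-1747798}}{\frac{1}{523} \left(-2175\right)} = \frac{\left(-6447891\right) \left(- \frac{1}{1747798}\right)}{- \frac{2175}{523}} = \frac{6447891}{1747798} \left(- \frac{523}{2175}\right) = - \frac{1124082331}{1267153550}$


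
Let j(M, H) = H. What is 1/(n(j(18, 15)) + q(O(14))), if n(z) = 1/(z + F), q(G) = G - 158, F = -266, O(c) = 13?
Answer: -251/36396 ≈ -0.0068964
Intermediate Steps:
q(G) = -158 + G
n(z) = 1/(-266 + z) (n(z) = 1/(z - 266) = 1/(-266 + z))
1/(n(j(18, 15)) + q(O(14))) = 1/(1/(-266 + 15) + (-158 + 13)) = 1/(1/(-251) - 145) = 1/(-1/251 - 145) = 1/(-36396/251) = -251/36396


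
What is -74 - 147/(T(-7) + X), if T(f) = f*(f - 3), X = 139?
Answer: -15613/209 ≈ -74.703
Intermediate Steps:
T(f) = f*(-3 + f)
-74 - 147/(T(-7) + X) = -74 - 147/(-7*(-3 - 7) + 139) = -74 - 147/(-7*(-10) + 139) = -74 - 147/(70 + 139) = -74 - 147/209 = -15613/209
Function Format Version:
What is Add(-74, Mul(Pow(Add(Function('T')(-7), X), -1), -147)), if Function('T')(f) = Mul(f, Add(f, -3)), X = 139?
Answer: Rational(-15613, 209) ≈ -74.703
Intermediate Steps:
Function('T')(f) = Mul(f, Add(-3, f))
Add(-74, Mul(Pow(Add(Function('T')(-7), X), -1), -147)) = Add(-74, Mul(Pow(Add(Mul(-7, Add(-3, -7)), 139), -1), -147)) = Add(-74, Mul(Pow(Add(Mul(-7, -10), 139), -1), -147)) = Add(-74, Mul(Pow(Add(70, 139), -1), -147)) = Add(-74, Mul(Pow(209, -1), -147)) = Add(-74, Mul(Rational(1, 209), -147)) = Add(-74, Rational(-147, 209)) = Rational(-15613, 209)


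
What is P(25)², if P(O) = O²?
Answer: 390625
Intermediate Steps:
P(25)² = (25²)² = 625² = 390625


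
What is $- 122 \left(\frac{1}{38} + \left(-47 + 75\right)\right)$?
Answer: $- \frac{64965}{19} \approx -3419.2$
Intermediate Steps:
$- 122 \left(\frac{1}{38} + \left(-47 + 75\right)\right) = - 122 \left(\frac{1}{38} + 28\right) = \left(-122\right) \frac{1065}{38} = - \frac{64965}{19}$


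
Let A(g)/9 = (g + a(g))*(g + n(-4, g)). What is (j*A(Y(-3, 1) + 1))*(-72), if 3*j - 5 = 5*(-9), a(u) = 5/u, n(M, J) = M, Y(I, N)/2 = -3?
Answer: 466560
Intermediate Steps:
Y(I, N) = -6 (Y(I, N) = 2*(-3) = -6)
j = -40/3 (j = 5/3 + (5*(-9))/3 = 5/3 + (1/3)*(-45) = 5/3 - 15 = -40/3 ≈ -13.333)
A(g) = 9*(-4 + g)*(g + 5/g) (A(g) = 9*((g + 5/g)*(g - 4)) = 9*((g + 5/g)*(-4 + g)) = 9*((-4 + g)*(g + 5/g)) = 9*(-4 + g)*(g + 5/g))
(j*A(Y(-3, 1) + 1))*(-72) = -40*(45 - 180/(-6 + 1) - 36*(-6 + 1) + 9*(-6 + 1)**2)/3*(-72) = -40*(45 - 180/(-5) - 36*(-5) + 9*(-5)**2)/3*(-72) = -40*(45 - 180*(-1/5) + 180 + 9*25)/3*(-72) = -40*(45 + 36 + 180 + 225)/3*(-72) = -40/3*486*(-72) = -6480*(-72) = 466560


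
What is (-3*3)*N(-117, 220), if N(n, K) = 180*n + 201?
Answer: 187731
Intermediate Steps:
N(n, K) = 201 + 180*n
(-3*3)*N(-117, 220) = (-3*3)*(201 + 180*(-117)) = -9*(201 - 21060) = -9*(-20859) = 187731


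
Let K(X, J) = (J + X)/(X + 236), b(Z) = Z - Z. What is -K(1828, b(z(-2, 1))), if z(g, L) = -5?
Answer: -457/516 ≈ -0.88566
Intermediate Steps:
b(Z) = 0
K(X, J) = (J + X)/(236 + X)
-K(1828, b(z(-2, 1))) = -(0 + 1828)/(236 + 1828) = -1828/2064 = -1*457/516 = -457/516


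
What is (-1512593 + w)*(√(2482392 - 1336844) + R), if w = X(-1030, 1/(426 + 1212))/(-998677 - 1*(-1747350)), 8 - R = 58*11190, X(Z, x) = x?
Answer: 6614689969073067046/6738057 - 1854932689027781*√286387/613163187 ≈ 9.8007e+11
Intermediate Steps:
R = -649012 (R = 8 - 58*11190 = 8 - 1*649020 = 8 - 649020 = -649012)
w = 1/1226326374 (w = 1/((426 + 1212)*(-998677 - 1*(-1747350))) = 1/(1638*(-998677 + 1747350)) = (1/1638)/748673 = (1/1638)*(1/748673) = 1/1226326374 ≈ 8.1544e-10)
(-1512593 + w)*(√(2482392 - 1336844) + R) = (-1512593 + 1/1226326374)*(√(2482392 - 1336844) - 649012) = -1854932689027781*(√1145548 - 649012)/1226326374 = -1854932689027781*(2*√286387 - 649012)/1226326374 = -1854932689027781*(-649012 + 2*√286387)/1226326374 = 6614689969073067046/6738057 - 1854932689027781*√286387/613163187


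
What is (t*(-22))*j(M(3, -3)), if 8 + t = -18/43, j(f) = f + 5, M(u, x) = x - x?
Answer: 39820/43 ≈ 926.05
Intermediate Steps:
M(u, x) = 0
j(f) = 5 + f
t = -362/43 (t = -8 - 18/43 = -362/43 ≈ -8.4186)
(t*(-22))*j(M(3, -3)) = (-362/43*(-22))*(5 + 0) = (7964/43)*5 = 39820/43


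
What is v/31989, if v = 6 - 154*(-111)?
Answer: 5700/10663 ≈ 0.53456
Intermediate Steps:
v = 17100 (v = 6 + 17094 = 17100)
v/31989 = 17100/31989 = 17100*(1/31989) = 5700/10663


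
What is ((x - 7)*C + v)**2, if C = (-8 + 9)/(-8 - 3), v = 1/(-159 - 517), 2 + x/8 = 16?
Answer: 5039722081/55294096 ≈ 91.144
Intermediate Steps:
x = 112 (x = -16 + 8*16 = -16 + 128 = 112)
v = -1/676 (v = 1/(-676) = -1/676 ≈ -0.0014793)
C = -1/11 (C = 1/(-11) = 1*(-1/11) = -1/11 ≈ -0.090909)
((x - 7)*C + v)**2 = ((112 - 7)*(-1/11) - 1/676)**2 = (105*(-1/11) - 1/676)**2 = (-105/11 - 1/676)**2 = (-70991/7436)**2 = 5039722081/55294096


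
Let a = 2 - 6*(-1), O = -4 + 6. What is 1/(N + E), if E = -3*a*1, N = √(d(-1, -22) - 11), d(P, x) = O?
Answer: -8/195 - I/195 ≈ -0.041026 - 0.0051282*I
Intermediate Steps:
O = 2
d(P, x) = 2
a = 8 (a = 2 - 1*(-6) = 2 + 6 = 8)
N = 3*I (N = √(2 - 11) = √(-9) = 3*I ≈ 3.0*I)
E = -24 (E = -3*8*1 = -24*1 = -24)
1/(N + E) = 1/(3*I - 24) = 1/(-24 + 3*I) = (-24 - 3*I)/585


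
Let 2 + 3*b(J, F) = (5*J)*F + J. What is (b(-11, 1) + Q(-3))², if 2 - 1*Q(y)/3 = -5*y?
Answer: 34225/9 ≈ 3802.8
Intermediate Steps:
b(J, F) = -⅔ + J/3 + 5*F*J/3 (b(J, F) = -⅔ + ((5*J)*F + J)/3 = -⅔ + (5*F*J + J)/3 = -⅔ + (J + 5*F*J)/3 = -⅔ + (J/3 + 5*F*J/3) = -⅔ + J/3 + 5*F*J/3)
Q(y) = 6 + 15*y (Q(y) = 6 - (-15)*y = 6 + 15*y)
(b(-11, 1) + Q(-3))² = ((-⅔ + (⅓)*(-11) + (5/3)*1*(-11)) + (6 + 15*(-3)))² = ((-⅔ - 11/3 - 55/3) + (6 - 45))² = (-68/3 - 39)² = (-185/3)² = 34225/9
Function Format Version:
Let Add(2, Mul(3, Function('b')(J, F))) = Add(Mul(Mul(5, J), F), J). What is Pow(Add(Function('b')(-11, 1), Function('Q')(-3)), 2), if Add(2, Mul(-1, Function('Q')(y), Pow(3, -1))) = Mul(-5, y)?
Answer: Rational(34225, 9) ≈ 3802.8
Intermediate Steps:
Function('b')(J, F) = Add(Rational(-2, 3), Mul(Rational(1, 3), J), Mul(Rational(5, 3), F, J)) (Function('b')(J, F) = Add(Rational(-2, 3), Mul(Rational(1, 3), Add(Mul(Mul(5, J), F), J))) = Add(Rational(-2, 3), Mul(Rational(1, 3), Add(Mul(5, F, J), J))) = Add(Rational(-2, 3), Mul(Rational(1, 3), Add(J, Mul(5, F, J)))) = Add(Rational(-2, 3), Add(Mul(Rational(1, 3), J), Mul(Rational(5, 3), F, J))) = Add(Rational(-2, 3), Mul(Rational(1, 3), J), Mul(Rational(5, 3), F, J)))
Function('Q')(y) = Add(6, Mul(15, y)) (Function('Q')(y) = Add(6, Mul(-3, Mul(-5, y))) = Add(6, Mul(15, y)))
Pow(Add(Function('b')(-11, 1), Function('Q')(-3)), 2) = Pow(Add(Add(Rational(-2, 3), Mul(Rational(1, 3), -11), Mul(Rational(5, 3), 1, -11)), Add(6, Mul(15, -3))), 2) = Pow(Add(Add(Rational(-2, 3), Rational(-11, 3), Rational(-55, 3)), Add(6, -45)), 2) = Pow(Add(Rational(-68, 3), -39), 2) = Pow(Rational(-185, 3), 2) = Rational(34225, 9)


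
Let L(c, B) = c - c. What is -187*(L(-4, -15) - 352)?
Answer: 65824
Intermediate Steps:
L(c, B) = 0
-187*(L(-4, -15) - 352) = -187*(0 - 352) = -187*(-352) = 65824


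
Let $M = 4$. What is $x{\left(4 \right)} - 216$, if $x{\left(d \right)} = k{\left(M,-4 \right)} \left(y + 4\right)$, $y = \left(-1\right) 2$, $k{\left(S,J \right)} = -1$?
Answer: $-218$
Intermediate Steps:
$y = -2$
$x{\left(d \right)} = -2$ ($x{\left(d \right)} = - (-2 + 4) = \left(-1\right) 2 = -2$)
$x{\left(4 \right)} - 216 = -2 - 216 = -218$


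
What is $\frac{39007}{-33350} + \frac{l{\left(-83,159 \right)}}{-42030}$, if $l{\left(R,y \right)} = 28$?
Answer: $- \frac{164039801}{140170050} \approx -1.1703$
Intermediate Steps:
$\frac{39007}{-33350} + \frac{l{\left(-83,159 \right)}}{-42030} = \frac{39007}{-33350} + \frac{28}{-42030} = 39007 \left(- \frac{1}{33350}\right) + 28 \left(- \frac{1}{42030}\right) = - \frac{39007}{33350} - \frac{14}{21015} = - \frac{164039801}{140170050}$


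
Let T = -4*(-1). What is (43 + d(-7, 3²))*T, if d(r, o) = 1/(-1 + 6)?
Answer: 864/5 ≈ 172.80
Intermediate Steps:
T = 4
d(r, o) = ⅕ (d(r, o) = 1/5 = ⅕)
(43 + d(-7, 3²))*T = (43 + ⅕)*4 = (216/5)*4 = 864/5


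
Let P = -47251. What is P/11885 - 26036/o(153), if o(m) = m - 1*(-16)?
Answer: -317423279/2008565 ≈ -158.03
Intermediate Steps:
o(m) = 16 + m (o(m) = m + 16 = 16 + m)
P/11885 - 26036/o(153) = -47251/11885 - 26036/(16 + 153) = -47251*1/11885 - 26036/169 = -47251/11885 - 26036*1/169 = -47251/11885 - 26036/169 = -317423279/2008565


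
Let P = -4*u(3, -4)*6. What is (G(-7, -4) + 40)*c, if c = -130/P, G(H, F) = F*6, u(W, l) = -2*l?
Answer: 65/6 ≈ 10.833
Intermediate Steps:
P = -192 (P = -(-8)*(-4)*6 = -4*8*6 = -32*6 = -192)
G(H, F) = 6*F
c = 65/96 (c = -130/(-192) = -130*(-1/192) = 65/96 ≈ 0.67708)
(G(-7, -4) + 40)*c = (6*(-4) + 40)*(65/96) = (-24 + 40)*(65/96) = 16*(65/96) = 65/6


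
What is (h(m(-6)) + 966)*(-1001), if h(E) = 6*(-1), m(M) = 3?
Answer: -960960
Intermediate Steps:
h(E) = -6
(h(m(-6)) + 966)*(-1001) = (-6 + 966)*(-1001) = 960*(-1001) = -960960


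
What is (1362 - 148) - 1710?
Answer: -496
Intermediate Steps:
(1362 - 148) - 1710 = 1214 - 1710 = -496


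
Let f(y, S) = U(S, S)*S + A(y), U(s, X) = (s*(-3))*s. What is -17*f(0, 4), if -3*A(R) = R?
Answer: 3264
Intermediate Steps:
A(R) = -R/3
U(s, X) = -3*s**2 (U(s, X) = (-3*s)*s = -3*s**2)
f(y, S) = -3*S**3 - y/3 (f(y, S) = (-3*S**2)*S - y/3 = -3*S**3 - y/3)
-17*f(0, 4) = -17*(-3*4**3 - 1/3*0) = -17*(-3*64 + 0) = -17*(-192 + 0) = -17*(-192) = 3264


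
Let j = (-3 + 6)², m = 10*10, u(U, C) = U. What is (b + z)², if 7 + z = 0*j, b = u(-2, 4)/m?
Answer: 123201/2500 ≈ 49.280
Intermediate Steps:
m = 100
j = 9 (j = 3² = 9)
b = -1/50 (b = -2/100 = -2*1/100 = -1/50 ≈ -0.020000)
z = -7 (z = -7 + 0*9 = -7 + 0 = -7)
(b + z)² = (-1/50 - 7)² = (-351/50)² = 123201/2500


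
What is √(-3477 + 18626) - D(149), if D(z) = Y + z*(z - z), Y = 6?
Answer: -6 + √15149 ≈ 117.08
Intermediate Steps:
D(z) = 6 (D(z) = 6 + z*(z - z) = 6 + z*0 = 6 + 0 = 6)
√(-3477 + 18626) - D(149) = √(-3477 + 18626) - 1*6 = √15149 - 6 = -6 + √15149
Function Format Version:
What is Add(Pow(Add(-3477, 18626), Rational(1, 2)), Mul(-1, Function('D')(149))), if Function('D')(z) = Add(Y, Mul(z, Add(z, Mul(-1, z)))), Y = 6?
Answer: Add(-6, Pow(15149, Rational(1, 2))) ≈ 117.08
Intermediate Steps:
Function('D')(z) = 6 (Function('D')(z) = Add(6, Mul(z, Add(z, Mul(-1, z)))) = Add(6, Mul(z, 0)) = Add(6, 0) = 6)
Add(Pow(Add(-3477, 18626), Rational(1, 2)), Mul(-1, Function('D')(149))) = Add(Pow(Add(-3477, 18626), Rational(1, 2)), Mul(-1, 6)) = Add(Pow(15149, Rational(1, 2)), -6) = Add(-6, Pow(15149, Rational(1, 2)))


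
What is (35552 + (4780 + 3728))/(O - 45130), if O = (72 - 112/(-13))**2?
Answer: -3723070/3264333 ≈ -1.1405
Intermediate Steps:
O = 1098304/169 (O = (72 - 112*(-1/13))**2 = (72 + 112/13)**2 = (1048/13)**2 = 1098304/169 ≈ 6498.8)
(35552 + (4780 + 3728))/(O - 45130) = (35552 + (4780 + 3728))/(1098304/169 - 45130) = (35552 + 8508)/(-6528666/169) = 44060*(-169/6528666) = -3723070/3264333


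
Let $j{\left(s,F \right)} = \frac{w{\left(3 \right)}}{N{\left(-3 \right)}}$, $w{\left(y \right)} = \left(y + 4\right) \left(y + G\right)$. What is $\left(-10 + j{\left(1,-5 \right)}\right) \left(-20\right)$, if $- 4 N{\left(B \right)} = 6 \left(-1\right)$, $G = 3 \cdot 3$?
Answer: $-920$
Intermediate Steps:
$G = 9$
$N{\left(B \right)} = \frac{3}{2}$ ($N{\left(B \right)} = - \frac{6 \left(-1\right)}{4} = \left(- \frac{1}{4}\right) \left(-6\right) = \frac{3}{2}$)
$w{\left(y \right)} = \left(4 + y\right) \left(9 + y\right)$ ($w{\left(y \right)} = \left(y + 4\right) \left(y + 9\right) = \left(4 + y\right) \left(9 + y\right)$)
$j{\left(s,F \right)} = 56$ ($j{\left(s,F \right)} = \frac{36 + 3^{2} + 13 \cdot 3}{\frac{3}{2}} = \left(36 + 9 + 39\right) \frac{2}{3} = 84 \cdot \frac{2}{3} = 56$)
$\left(-10 + j{\left(1,-5 \right)}\right) \left(-20\right) = \left(-10 + 56\right) \left(-20\right) = 46 \left(-20\right) = -920$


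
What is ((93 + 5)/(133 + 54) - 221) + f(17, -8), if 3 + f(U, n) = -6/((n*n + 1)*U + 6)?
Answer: -4220892/18887 ≈ -223.48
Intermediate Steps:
f(U, n) = -3 - 6/(6 + U*(1 + n²)) (f(U, n) = -3 - 6/((n*n + 1)*U + 6) = -3 - 6/((n² + 1)*U + 6) = -3 - 6/((1 + n²)*U + 6) = -3 - 6/(U*(1 + n²) + 6) = -3 - 6/(6 + U*(1 + n²)))
((93 + 5)/(133 + 54) - 221) + f(17, -8) = ((93 + 5)/(133 + 54) - 221) + 3*(-8 - 1*17 - 1*17*(-8)²)/(6 + 17 + 17*(-8)²) = (98/187 - 221) + 3*(-8 - 17 - 1*17*64)/(6 + 17 + 17*64) = (98*(1/187) - 221) + 3*(-8 - 17 - 1088)/(6 + 17 + 1088) = (98/187 - 221) + 3*(-1113)/1111 = -41229/187 + 3*(1/1111)*(-1113) = -41229/187 - 3339/1111 = -4220892/18887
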